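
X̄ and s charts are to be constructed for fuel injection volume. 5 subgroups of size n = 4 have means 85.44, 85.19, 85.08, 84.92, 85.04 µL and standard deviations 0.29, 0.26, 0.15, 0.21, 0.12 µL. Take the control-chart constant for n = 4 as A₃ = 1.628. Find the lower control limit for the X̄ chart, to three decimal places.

X̄̄ = (85.44 + 85.19 + 85.08 + 84.92 + 85.04) / 5 = 85.1340
s̄ = (0.29 + 0.26 + 0.15 + 0.21 + 0.12) / 5 = 0.2060
LCL = X̄̄ − A₃·s̄ = 85.1340 − 1.628 × 0.2060 = 84.7986

84.799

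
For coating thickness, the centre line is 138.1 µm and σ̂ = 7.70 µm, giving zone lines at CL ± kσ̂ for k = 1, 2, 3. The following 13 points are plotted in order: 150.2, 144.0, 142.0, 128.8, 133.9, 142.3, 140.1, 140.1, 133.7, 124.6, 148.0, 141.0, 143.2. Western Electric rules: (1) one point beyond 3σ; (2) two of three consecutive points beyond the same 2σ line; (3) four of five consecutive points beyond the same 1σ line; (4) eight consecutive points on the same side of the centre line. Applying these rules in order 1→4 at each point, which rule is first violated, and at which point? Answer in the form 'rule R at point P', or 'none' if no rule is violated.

Zone of each point (C = within 1σ̂, B = 1σ̂–2σ̂, A = 2σ̂–3σ̂, * = beyond 3σ̂; sign = side of CL): 1:+B, 2:+C, 3:+C, 4:-B, 5:-C, 6:+C, 7:+C, 8:+C, 9:-C, 10:-B, 11:+B, 12:+C, 13:+C
No rule fires across all 13 points.

none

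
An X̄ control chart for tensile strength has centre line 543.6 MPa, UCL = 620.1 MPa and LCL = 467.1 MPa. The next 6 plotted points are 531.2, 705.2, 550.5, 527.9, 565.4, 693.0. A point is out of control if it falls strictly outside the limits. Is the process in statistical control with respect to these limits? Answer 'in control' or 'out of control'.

Compare each point to [467.1, 620.1]: sample 2 = 705.2 > UCL; sample 6 = 693.0 > UCL.

out of control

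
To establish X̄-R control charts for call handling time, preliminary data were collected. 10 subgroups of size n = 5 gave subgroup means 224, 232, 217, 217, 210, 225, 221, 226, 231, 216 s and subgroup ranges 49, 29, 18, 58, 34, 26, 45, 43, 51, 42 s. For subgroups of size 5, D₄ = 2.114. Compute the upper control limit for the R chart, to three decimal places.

R̄ = (49 + 29 + 18 + 58 + 34 + 26 + 45 + 43 + 51 + 42) / 10 = 395.0000 / 10 = 39.5000
UCL_R = D₄·R̄ = 2.114 × 39.5000 = 83.5030

83.503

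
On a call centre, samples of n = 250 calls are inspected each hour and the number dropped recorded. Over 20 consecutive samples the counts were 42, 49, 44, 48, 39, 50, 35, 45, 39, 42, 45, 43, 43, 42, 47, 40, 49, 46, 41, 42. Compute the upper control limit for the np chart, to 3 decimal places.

61.541

p̄ = Σdᵢ / (k·n) = 871 / (20 × 250) = 0.17420
UCL = np̄ + 3·√(np̄(1−p̄)) = 43.5500 + 3 × √(43.5500×0.82580) = 43.5500 + 3 × 5.9970 = 61.5409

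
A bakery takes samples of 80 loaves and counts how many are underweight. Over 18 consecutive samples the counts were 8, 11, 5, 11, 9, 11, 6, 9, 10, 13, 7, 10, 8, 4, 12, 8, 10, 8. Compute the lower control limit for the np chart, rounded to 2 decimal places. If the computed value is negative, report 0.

p̄ = Σdᵢ / (k·n) = 160 / (18 × 80) = 0.11111
LCL = np̄ − 3·√(np̄(1−p̄)) = 8.8889 − 3 × 2.8109 = 0.4561

0.46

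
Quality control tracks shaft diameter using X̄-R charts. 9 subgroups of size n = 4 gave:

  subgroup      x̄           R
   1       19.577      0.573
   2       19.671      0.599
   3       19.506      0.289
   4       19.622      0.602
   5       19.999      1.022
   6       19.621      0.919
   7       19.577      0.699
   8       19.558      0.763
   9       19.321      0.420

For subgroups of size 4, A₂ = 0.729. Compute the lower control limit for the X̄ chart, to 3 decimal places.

19.129

X̄̄ = (19.577 + 19.671 + 19.506 + 19.622 + 19.999 + 19.621 + 19.577 + 19.558 + 19.321) / 9 = 176.4520 / 9 = 19.6058
R̄ = (0.573 + 0.599 + 0.289 + 0.602 + 1.022 + 0.919 + 0.699 + 0.763 + 0.420) / 9 = 5.8860 / 9 = 0.6540
LCL = X̄̄ − A₂·R̄ = 19.6058 − 0.729 × 0.6540 = 19.1290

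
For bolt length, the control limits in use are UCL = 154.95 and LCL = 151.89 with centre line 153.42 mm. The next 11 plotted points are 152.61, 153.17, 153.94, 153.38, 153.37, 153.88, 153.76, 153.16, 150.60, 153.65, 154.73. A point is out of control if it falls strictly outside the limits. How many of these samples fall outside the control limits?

1

Compare each point to [151.89, 154.95]: sample 9 = 150.60 < LCL.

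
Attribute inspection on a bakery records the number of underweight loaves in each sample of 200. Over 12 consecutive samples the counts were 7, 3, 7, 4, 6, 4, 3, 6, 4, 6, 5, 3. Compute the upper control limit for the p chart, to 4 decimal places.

0.0567

p̄ = Σdᵢ / (k·n) = 58 / (12 × 200) = 0.02417
UCL = p̄ + 3·√(p̄(1−p̄)/n) = 0.02417 + 3 × √(0.02417×0.97583/200) = 0.02417 + 3 × 0.01086 = 0.05674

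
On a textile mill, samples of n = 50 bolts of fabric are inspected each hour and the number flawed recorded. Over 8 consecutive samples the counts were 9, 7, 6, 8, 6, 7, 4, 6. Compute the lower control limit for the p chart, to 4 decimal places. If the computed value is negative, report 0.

0.0000

p̄ = Σdᵢ / (k·n) = 53 / (8 × 50) = 0.13250
LCL = p̄ − 3·√(p̄(1−p̄)/n) = 0.13250 − 3 × 0.04795 = -0.01134 → 0 (negative, so LCL = 0)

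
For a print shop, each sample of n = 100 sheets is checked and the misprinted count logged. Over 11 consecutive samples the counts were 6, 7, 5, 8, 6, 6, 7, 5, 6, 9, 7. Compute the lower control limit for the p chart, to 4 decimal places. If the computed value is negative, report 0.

0.0000

p̄ = Σdᵢ / (k·n) = 72 / (11 × 100) = 0.06545
LCL = p̄ − 3·√(p̄(1−p̄)/n) = 0.06545 − 3 × 0.02473 = -0.00874 → 0 (negative, so LCL = 0)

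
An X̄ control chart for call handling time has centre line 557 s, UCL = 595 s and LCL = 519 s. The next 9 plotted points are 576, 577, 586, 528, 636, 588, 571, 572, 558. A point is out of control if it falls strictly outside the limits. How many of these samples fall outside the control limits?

Compare each point to [519, 595]: sample 5 = 636 > UCL.

1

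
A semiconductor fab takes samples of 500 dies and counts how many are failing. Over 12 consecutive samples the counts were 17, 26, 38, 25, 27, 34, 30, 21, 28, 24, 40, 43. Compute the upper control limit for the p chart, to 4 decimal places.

p̄ = Σdᵢ / (k·n) = 353 / (12 × 500) = 0.05883
UCL = p̄ + 3·√(p̄(1−p̄)/n) = 0.05883 + 3 × √(0.05883×0.94117/500) = 0.05883 + 3 × 0.01052 = 0.09040

0.0904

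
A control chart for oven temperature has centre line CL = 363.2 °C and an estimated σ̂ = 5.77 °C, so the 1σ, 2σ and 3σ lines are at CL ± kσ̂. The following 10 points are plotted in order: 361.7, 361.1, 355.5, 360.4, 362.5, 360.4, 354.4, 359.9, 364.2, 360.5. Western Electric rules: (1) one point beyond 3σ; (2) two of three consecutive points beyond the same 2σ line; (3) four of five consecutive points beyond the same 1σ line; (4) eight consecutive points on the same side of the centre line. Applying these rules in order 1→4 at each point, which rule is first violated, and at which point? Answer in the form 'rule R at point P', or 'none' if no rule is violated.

rule 4 at point 8

Zone of each point (C = within 1σ̂, B = 1σ̂–2σ̂, A = 2σ̂–3σ̂, * = beyond 3σ̂; sign = side of CL): 1:-C, 2:-C, 3:-B, 4:-C, 5:-C, 6:-C, 7:-B, 8:-C, 9:+C, 10:-C
Rule 4 (eight consecutive points on the same side of the centre line) is satisfied at point 8.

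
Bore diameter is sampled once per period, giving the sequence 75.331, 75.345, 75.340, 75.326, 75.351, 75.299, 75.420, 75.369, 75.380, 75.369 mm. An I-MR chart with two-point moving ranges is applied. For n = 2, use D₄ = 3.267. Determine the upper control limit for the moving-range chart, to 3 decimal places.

Moving ranges: 0.014, 0.005, 0.014, 0.025, 0.052, 0.121, 0.051, 0.011, 0.011; M̄R̄ = 0.3040 / 9 = 0.0338
UCL_MR = D₄·M̄R̄ = 3.267 × 0.0338 = 0.1104

0.110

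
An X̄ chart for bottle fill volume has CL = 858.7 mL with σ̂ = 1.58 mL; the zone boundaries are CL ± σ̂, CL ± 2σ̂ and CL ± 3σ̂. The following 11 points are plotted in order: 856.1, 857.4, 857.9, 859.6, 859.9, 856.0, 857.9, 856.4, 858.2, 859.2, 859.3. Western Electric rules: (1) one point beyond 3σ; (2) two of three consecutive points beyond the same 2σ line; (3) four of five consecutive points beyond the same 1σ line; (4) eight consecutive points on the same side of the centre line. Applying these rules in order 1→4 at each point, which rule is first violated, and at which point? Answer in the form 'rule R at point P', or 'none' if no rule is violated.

none

Zone of each point (C = within 1σ̂, B = 1σ̂–2σ̂, A = 2σ̂–3σ̂, * = beyond 3σ̂; sign = side of CL): 1:-B, 2:-C, 3:-C, 4:+C, 5:+C, 6:-B, 7:-C, 8:-B, 9:-C, 10:+C, 11:+C
No rule fires across all 11 points.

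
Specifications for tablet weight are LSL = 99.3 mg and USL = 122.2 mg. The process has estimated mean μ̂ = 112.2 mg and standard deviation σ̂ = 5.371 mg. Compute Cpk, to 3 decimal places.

0.621

Cpu = (USL − μ̂) / (3σ̂) = (122.2 − 112.2) / (3 × 5.371) = 0.6206; Cpl = (μ̂ − LSL) / (3σ̂) = (112.2 − 99.3) / (3 × 5.371) = 0.8006; Cpk = min(Cpu, Cpl) = 0.6206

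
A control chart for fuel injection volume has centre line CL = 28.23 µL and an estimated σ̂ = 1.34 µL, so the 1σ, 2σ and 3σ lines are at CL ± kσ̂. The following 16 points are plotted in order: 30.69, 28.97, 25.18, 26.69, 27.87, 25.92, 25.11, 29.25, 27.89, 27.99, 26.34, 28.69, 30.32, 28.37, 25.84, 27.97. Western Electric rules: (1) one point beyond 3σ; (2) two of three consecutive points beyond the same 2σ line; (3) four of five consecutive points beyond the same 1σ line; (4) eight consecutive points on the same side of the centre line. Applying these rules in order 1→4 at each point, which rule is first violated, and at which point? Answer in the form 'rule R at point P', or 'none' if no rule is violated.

Zone of each point (C = within 1σ̂, B = 1σ̂–2σ̂, A = 2σ̂–3σ̂, * = beyond 3σ̂; sign = side of CL): 1:+B, 2:+C, 3:-A, 4:-B, 5:-C, 6:-B, 7:-A, 8:+C, 9:-C, 10:-C, 11:-B, 12:+C, 13:+B, 14:+C, 15:-B, 16:-C
Rule 3 (four of five consecutive points beyond the same 1σ limit) is satisfied at point 7.

rule 3 at point 7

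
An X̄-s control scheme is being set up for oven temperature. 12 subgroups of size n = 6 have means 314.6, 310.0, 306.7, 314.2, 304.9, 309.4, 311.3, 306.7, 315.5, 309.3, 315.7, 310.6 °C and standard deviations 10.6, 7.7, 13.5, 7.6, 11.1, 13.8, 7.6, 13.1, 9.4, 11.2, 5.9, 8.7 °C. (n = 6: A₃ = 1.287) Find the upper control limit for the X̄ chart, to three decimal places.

X̄̄ = (314.6 + 310.0 + 306.7 + 314.2 + 304.9 + 309.4 + 311.3 + 306.7 + 315.5 + 309.3 + 315.7 + 310.6) / 12 = 310.7417
s̄ = (10.6 + 7.7 + 13.5 + 7.6 + 11.1 + 13.8 + 7.6 + 13.1 + 9.4 + 11.2 + 5.9 + 8.7) / 12 = 10.0167
UCL = X̄̄ + A₃·s̄ = 310.7417 + 1.287 × 10.0167 = 323.6331

323.633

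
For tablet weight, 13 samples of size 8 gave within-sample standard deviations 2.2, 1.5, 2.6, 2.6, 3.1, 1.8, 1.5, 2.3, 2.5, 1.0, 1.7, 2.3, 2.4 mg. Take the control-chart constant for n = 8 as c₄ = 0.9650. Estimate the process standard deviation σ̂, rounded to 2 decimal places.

2.19

s̄ = (2.2 + 1.5 + 2.6 + 2.6 + 3.1 + 1.8 + 1.5 + 2.3 + 2.5 + 1.0 + 1.7 + 2.3 + 2.4) / 13 = 2.1154
σ̂ = s̄ / c₄ = 2.1154 / 0.9650 = 2.1921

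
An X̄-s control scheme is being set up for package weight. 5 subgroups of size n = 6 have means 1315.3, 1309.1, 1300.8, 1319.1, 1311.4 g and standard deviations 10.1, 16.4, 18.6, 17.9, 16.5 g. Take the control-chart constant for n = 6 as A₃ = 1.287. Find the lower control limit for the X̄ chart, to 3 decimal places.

X̄̄ = (1315.3 + 1309.1 + 1300.8 + 1319.1 + 1311.4) / 5 = 1311.1400
s̄ = (10.1 + 16.4 + 18.6 + 17.9 + 16.5) / 5 = 15.9000
LCL = X̄̄ − A₃·s̄ = 1311.1400 − 1.287 × 15.9000 = 1290.6767

1290.677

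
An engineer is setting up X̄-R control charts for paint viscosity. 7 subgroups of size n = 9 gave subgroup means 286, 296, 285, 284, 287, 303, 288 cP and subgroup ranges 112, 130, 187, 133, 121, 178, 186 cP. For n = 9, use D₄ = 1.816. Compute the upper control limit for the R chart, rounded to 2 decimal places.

R̄ = (112 + 130 + 187 + 133 + 121 + 178 + 186) / 7 = 1047.0000 / 7 = 149.5714
UCL_R = D₄·R̄ = 1.816 × 149.5714 = 271.6217

271.62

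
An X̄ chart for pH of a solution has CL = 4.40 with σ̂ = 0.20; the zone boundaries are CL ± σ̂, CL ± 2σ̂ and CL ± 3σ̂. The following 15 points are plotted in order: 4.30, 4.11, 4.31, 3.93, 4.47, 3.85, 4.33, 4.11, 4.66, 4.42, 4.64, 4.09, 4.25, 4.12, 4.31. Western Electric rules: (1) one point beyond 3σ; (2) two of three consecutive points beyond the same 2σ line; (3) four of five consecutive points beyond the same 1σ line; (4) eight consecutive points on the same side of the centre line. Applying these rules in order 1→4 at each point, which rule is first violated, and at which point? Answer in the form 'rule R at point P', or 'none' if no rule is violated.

Zone of each point (C = within 1σ̂, B = 1σ̂–2σ̂, A = 2σ̂–3σ̂, * = beyond 3σ̂; sign = side of CL): 1:-C, 2:-B, 3:-C, 4:-A, 5:+C, 6:-A, 7:-C, 8:-B, 9:+B, 10:+C, 11:+B, 12:-B, 13:-C, 14:-B, 15:-C
Rule 2 (two of three consecutive points beyond the same 2σ limit) is satisfied at point 6.

rule 2 at point 6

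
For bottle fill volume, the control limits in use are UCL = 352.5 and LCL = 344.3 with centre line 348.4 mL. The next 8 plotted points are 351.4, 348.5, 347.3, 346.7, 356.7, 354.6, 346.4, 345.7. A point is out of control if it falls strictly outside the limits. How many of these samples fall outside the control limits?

2

Compare each point to [344.3, 352.5]: sample 5 = 356.7 > UCL; sample 6 = 354.6 > UCL.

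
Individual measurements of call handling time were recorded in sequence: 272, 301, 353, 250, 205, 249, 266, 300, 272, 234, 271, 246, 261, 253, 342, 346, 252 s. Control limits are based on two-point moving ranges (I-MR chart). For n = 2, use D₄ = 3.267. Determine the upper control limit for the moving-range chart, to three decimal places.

Moving ranges: 29, 52, 103, 45, 44, 17, 34, 28, 38, 37, 25, 15, 8, 89, 4, 94; M̄R̄ = 662.0000 / 16 = 41.3750
UCL_MR = D₄·M̄R̄ = 3.267 × 41.3750 = 135.1721

135.172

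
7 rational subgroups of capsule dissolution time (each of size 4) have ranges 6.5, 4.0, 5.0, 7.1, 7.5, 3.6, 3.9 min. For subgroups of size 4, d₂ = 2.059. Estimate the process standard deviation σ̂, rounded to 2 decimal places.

2.61

R̄ = (6.5 + 4.0 + 5.0 + 7.1 + 7.5 + 3.6 + 3.9) / 7 = 5.3714
σ̂ = R̄ / d₂ = 5.3714 / 2.059 = 2.6088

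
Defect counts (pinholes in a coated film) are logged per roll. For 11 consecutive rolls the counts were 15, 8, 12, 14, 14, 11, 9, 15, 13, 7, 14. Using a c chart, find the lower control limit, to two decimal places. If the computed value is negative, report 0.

1.61

c̄ = (15 + 8 + 12 + 14 + 14 + 11 + 9 + 15 + 13 + 7 + 14) / 11 = 132 / 11 = 12.0000
LCL = c̄ − 3√c̄ = 12.0000 − 3 × 3.4641 = 1.6077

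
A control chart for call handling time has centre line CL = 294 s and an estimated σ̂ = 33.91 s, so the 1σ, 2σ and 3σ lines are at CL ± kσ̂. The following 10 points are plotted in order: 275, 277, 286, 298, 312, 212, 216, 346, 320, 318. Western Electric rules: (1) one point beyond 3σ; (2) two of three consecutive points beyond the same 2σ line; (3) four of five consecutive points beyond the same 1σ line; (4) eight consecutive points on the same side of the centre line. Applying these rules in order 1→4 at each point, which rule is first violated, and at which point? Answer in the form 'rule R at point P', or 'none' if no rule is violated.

rule 2 at point 7

Zone of each point (C = within 1σ̂, B = 1σ̂–2σ̂, A = 2σ̂–3σ̂, * = beyond 3σ̂; sign = side of CL): 1:-C, 2:-C, 3:-C, 4:+C, 5:+C, 6:-A, 7:-A, 8:+B, 9:+C, 10:+C
Rule 2 (two of three consecutive points beyond the same 2σ limit) is satisfied at point 7.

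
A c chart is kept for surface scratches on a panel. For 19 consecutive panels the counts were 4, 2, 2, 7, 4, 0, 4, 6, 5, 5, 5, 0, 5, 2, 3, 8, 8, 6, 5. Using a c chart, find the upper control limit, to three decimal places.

c̄ = (4 + 2 + 2 + 7 + 4 + 0 + 4 + 6 + 5 + 5 + 5 + 0 + 5 + 2 + 3 + 8 + 8 + 6 + 5) / 19 = 81 / 19 = 4.2632
UCL = c̄ + 3√c̄ = 4.2632 + 3 × √4.2632 = 4.2632 + 3 × 2.0647 = 10.4574

10.457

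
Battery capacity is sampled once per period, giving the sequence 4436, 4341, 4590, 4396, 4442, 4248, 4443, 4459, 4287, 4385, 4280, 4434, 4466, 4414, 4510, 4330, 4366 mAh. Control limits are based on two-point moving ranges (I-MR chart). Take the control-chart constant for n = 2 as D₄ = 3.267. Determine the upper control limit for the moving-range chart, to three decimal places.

390.815

Moving ranges: 95, 249, 194, 46, 194, 195, 16, 172, 98, 105, 154, 32, 52, 96, 180, 36; M̄R̄ = 1914.0000 / 16 = 119.6250
UCL_MR = D₄·M̄R̄ = 3.267 × 119.6250 = 390.8149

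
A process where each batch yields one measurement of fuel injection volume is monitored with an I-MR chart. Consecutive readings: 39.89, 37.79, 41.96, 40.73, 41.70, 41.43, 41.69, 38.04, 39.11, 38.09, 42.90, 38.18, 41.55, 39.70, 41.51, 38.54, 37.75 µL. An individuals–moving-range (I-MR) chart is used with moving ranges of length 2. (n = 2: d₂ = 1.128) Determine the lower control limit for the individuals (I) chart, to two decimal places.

X̄ = (39.89 + 37.79 + 41.96 + 40.73 + 41.70 + 41.43 + 41.69 + 38.04 + 39.11 + 38.09 + 42.90 + 38.18 + 41.55 + 39.70 + 41.51 + 38.54 + 37.75) / 17 = 40.0329
Moving ranges: 2.10, 4.17, 1.23, 0.97, 0.27, 0.26, 3.65, 1.07, 1.02, 4.81, 4.72, 3.37, 1.85, 1.81, 2.97, 0.79; M̄R̄ = 35.0600 / 16 = 2.1913
LCL = X̄ − 3·M̄R̄/d₂ = 40.0329 − 3 × 2.1913 / 1.128 = 34.2051

34.21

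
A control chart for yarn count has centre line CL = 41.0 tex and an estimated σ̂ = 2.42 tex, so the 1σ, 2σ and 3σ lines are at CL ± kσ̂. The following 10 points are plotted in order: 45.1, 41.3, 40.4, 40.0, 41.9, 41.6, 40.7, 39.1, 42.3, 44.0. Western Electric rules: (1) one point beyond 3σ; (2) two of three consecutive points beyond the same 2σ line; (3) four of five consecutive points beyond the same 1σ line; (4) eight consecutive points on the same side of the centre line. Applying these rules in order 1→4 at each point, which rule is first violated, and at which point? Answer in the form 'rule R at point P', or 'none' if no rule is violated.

Zone of each point (C = within 1σ̂, B = 1σ̂–2σ̂, A = 2σ̂–3σ̂, * = beyond 3σ̂; sign = side of CL): 1:+B, 2:+C, 3:-C, 4:-C, 5:+C, 6:+C, 7:-C, 8:-C, 9:+C, 10:+B
No rule fires across all 10 points.

none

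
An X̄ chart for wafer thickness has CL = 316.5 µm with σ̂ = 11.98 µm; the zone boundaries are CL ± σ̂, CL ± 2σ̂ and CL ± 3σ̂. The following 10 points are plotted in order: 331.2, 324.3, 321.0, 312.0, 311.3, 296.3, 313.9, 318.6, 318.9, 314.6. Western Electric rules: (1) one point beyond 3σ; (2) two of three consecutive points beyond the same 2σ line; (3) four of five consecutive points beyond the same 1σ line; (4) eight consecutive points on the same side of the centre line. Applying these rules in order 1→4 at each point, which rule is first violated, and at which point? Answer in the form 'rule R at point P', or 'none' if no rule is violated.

Zone of each point (C = within 1σ̂, B = 1σ̂–2σ̂, A = 2σ̂–3σ̂, * = beyond 3σ̂; sign = side of CL): 1:+B, 2:+C, 3:+C, 4:-C, 5:-C, 6:-B, 7:-C, 8:+C, 9:+C, 10:-C
No rule fires across all 10 points.

none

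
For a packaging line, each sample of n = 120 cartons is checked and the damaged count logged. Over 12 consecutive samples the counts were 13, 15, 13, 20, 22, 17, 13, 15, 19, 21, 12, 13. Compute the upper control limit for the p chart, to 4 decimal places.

0.2273

p̄ = Σdᵢ / (k·n) = 193 / (12 × 120) = 0.13403
UCL = p̄ + 3·√(p̄(1−p̄)/n) = 0.13403 + 3 × √(0.13403×0.86597/120) = 0.13403 + 3 × 0.03110 = 0.22733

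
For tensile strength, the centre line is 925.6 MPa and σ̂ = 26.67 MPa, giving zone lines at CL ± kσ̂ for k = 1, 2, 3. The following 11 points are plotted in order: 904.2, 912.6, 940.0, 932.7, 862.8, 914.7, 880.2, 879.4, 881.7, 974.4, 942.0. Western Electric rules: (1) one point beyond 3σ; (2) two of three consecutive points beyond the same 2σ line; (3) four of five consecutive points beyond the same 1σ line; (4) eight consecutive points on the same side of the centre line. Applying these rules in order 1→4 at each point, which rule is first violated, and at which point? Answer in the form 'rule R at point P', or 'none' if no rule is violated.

rule 3 at point 9

Zone of each point (C = within 1σ̂, B = 1σ̂–2σ̂, A = 2σ̂–3σ̂, * = beyond 3σ̂; sign = side of CL): 1:-C, 2:-C, 3:+C, 4:+C, 5:-A, 6:-C, 7:-B, 8:-B, 9:-B, 10:+B, 11:+C
Rule 3 (four of five consecutive points beyond the same 1σ limit) is satisfied at point 9.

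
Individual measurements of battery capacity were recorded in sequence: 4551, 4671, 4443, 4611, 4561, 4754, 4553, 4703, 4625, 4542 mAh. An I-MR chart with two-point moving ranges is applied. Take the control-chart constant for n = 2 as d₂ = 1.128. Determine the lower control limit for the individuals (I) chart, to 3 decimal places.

4225.809

X̄ = (4551 + 4671 + 4443 + 4611 + 4561 + 4754 + 4553 + 4703 + 4625 + 4542) / 10 = 4601.4000
Moving ranges: 120, 228, 168, 50, 193, 201, 150, 78, 83; M̄R̄ = 1271.0000 / 9 = 141.2222
LCL = X̄ − 3·M̄R̄/d₂ = 4601.4000 − 3 × 141.2222 / 1.128 = 4225.8090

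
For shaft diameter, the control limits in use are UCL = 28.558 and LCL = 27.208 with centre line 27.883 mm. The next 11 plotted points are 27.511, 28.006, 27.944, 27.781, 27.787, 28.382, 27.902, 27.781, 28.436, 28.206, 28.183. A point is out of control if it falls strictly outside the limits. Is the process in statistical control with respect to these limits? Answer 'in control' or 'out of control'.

All 11 points lie within [27.208, 28.558].

in control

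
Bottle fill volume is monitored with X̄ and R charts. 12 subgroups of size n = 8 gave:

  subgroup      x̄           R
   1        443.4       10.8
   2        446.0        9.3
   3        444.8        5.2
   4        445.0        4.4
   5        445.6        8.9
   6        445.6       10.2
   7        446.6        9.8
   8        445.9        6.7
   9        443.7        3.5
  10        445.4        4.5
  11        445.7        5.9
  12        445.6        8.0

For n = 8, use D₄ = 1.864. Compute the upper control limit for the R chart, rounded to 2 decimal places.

R̄ = (10.8 + 9.3 + 5.2 + 4.4 + 8.9 + 10.2 + 9.8 + 6.7 + 3.5 + 4.5 + 5.9 + 8.0) / 12 = 87.2000 / 12 = 7.2667
UCL_R = D₄·R̄ = 1.864 × 7.2667 = 13.5451

13.55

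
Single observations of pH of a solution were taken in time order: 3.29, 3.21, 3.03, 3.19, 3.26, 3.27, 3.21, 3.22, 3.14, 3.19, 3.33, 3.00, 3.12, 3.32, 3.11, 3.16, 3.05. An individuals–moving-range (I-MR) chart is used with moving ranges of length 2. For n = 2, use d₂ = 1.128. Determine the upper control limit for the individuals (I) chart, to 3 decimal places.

3.492

X̄ = (3.29 + 3.21 + 3.03 + 3.19 + 3.26 + 3.27 + 3.21 + 3.22 + 3.14 + 3.19 + 3.33 + 3.00 + 3.12 + 3.32 + 3.11 + 3.16 + 3.05) / 17 = 3.1824
Moving ranges: 0.08, 0.18, 0.16, 0.07, 0.01, 0.06, 0.01, 0.08, 0.05, 0.14, 0.33, 0.12, 0.20, 0.21, 0.05, 0.11; M̄R̄ = 1.8600 / 16 = 0.1163
UCL = X̄ + 3·M̄R̄/d₂ = 3.1824 + 3 × 0.1163 / 1.128 = 3.4915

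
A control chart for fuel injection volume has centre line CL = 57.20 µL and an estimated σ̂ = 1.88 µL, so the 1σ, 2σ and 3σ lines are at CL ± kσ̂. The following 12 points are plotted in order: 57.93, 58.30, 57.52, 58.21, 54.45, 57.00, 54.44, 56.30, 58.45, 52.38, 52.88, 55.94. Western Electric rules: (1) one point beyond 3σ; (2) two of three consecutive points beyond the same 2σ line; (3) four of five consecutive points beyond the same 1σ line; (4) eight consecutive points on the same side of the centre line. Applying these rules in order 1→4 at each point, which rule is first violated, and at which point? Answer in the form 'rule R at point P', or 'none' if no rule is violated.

rule 2 at point 11

Zone of each point (C = within 1σ̂, B = 1σ̂–2σ̂, A = 2σ̂–3σ̂, * = beyond 3σ̂; sign = side of CL): 1:+C, 2:+C, 3:+C, 4:+C, 5:-B, 6:-C, 7:-B, 8:-C, 9:+C, 10:-A, 11:-A, 12:-C
Rule 2 (two of three consecutive points beyond the same 2σ limit) is satisfied at point 11.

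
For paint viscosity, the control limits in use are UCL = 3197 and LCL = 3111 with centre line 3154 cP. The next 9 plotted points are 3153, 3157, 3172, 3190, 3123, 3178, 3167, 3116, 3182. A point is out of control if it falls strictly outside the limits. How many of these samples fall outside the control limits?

All 9 points lie within [3111, 3197].

0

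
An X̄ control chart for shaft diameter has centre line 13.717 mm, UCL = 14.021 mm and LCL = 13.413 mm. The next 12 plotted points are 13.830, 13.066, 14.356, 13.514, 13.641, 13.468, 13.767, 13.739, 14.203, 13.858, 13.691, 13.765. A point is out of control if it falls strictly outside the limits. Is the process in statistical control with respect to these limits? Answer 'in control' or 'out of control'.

Compare each point to [13.413, 14.021]: sample 2 = 13.066 < LCL; sample 3 = 14.356 > UCL; sample 9 = 14.203 > UCL.

out of control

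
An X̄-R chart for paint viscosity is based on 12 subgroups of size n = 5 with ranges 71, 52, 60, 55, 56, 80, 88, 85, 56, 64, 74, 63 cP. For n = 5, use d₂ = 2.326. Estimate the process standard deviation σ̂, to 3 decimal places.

28.805

R̄ = (71 + 52 + 60 + 55 + 56 + 80 + 88 + 85 + 56 + 64 + 74 + 63) / 12 = 67.0000
σ̂ = R̄ / d₂ = 67.0000 / 2.326 = 28.8048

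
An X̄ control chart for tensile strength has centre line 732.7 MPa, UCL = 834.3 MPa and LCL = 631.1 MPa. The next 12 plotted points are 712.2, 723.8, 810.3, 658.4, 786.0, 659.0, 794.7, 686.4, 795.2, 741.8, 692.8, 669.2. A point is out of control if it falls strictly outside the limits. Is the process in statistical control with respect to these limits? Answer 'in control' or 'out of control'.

All 12 points lie within [631.1, 834.3].

in control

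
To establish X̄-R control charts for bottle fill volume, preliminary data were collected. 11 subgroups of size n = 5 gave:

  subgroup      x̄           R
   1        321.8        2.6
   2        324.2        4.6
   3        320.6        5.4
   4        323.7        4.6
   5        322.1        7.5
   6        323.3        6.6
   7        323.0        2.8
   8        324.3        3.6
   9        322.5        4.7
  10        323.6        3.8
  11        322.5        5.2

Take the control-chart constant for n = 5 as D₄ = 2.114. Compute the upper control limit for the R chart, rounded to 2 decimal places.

9.88

R̄ = (2.6 + 4.6 + 5.4 + 4.6 + 7.5 + 6.6 + 2.8 + 3.6 + 4.7 + 3.8 + 5.2) / 11 = 51.4000 / 11 = 4.6727
UCL_R = D₄·R̄ = 2.114 × 4.6727 = 9.8781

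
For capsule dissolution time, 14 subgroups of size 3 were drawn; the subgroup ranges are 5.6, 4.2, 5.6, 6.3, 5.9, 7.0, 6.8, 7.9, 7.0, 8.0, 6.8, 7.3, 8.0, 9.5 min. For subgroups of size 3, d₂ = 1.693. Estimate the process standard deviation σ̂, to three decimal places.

R̄ = (5.6 + 4.2 + 5.6 + 6.3 + 5.9 + 7.0 + 6.8 + 7.9 + 7.0 + 8.0 + 6.8 + 7.3 + 8.0 + 9.5) / 14 = 6.8500
σ̂ = R̄ / d₂ = 6.8500 / 1.693 = 4.0461

4.046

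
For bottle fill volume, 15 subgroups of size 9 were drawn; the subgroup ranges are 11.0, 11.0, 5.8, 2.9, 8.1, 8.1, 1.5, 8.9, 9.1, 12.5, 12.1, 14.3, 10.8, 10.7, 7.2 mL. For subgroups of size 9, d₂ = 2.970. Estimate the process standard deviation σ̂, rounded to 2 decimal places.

R̄ = (11.0 + 11.0 + 5.8 + 2.9 + 8.1 + 8.1 + 1.5 + 8.9 + 9.1 + 12.5 + 12.1 + 14.3 + 10.8 + 10.7 + 7.2) / 15 = 8.9333
σ̂ = R̄ / d₂ = 8.9333 / 2.970 = 3.0079

3.01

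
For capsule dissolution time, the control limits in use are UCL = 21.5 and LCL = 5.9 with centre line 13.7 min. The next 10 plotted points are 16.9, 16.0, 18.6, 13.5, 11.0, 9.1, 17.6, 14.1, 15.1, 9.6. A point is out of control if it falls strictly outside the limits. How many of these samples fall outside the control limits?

All 10 points lie within [5.9, 21.5].

0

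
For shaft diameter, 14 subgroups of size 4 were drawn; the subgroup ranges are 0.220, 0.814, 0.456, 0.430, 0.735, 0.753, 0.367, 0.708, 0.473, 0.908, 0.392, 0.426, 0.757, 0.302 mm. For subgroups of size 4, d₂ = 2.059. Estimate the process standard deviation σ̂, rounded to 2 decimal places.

R̄ = (0.220 + 0.814 + 0.456 + 0.430 + 0.735 + 0.753 + 0.367 + 0.708 + 0.473 + 0.908 + 0.392 + 0.426 + 0.757 + 0.302) / 14 = 0.5529
σ̂ = R̄ / d₂ = 0.5529 / 2.059 = 0.2685

0.27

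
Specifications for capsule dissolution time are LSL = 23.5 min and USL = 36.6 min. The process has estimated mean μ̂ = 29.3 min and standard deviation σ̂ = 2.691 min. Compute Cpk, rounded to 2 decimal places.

Cpu = (USL − μ̂) / (3σ̂) = (36.6 − 29.3) / (3 × 2.691) = 0.9042; Cpl = (μ̂ − LSL) / (3σ̂) = (29.3 − 23.5) / (3 × 2.691) = 0.7184; Cpk = min(Cpu, Cpl) = 0.7184

0.72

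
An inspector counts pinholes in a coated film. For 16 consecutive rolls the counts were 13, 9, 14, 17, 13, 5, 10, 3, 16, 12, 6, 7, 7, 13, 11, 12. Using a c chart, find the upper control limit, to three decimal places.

20.221

c̄ = (13 + 9 + 14 + 17 + 13 + 5 + 10 + 3 + 16 + 12 + 6 + 7 + 7 + 13 + 11 + 12) / 16 = 168 / 16 = 10.5000
UCL = c̄ + 3√c̄ = 10.5000 + 3 × √10.5000 = 10.5000 + 3 × 3.2404 = 20.2211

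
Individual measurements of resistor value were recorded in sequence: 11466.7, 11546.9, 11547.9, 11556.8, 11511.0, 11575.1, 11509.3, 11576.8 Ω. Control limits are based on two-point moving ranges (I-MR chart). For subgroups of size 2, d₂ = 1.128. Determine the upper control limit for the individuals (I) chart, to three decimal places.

X̄ = (11466.7 + 11546.9 + 11547.9 + 11556.8 + 11511.0 + 11575.1 + 11509.3 + 11576.8) / 8 = 11536.3125
Moving ranges: 80.2, 1.0, 8.9, 45.8, 64.1, 65.8, 67.5; M̄R̄ = 333.3000 / 7 = 47.6143
UCL = X̄ + 3·M̄R̄/d₂ = 11536.3125 + 3 × 47.6143 / 1.128 = 11662.9462

11662.946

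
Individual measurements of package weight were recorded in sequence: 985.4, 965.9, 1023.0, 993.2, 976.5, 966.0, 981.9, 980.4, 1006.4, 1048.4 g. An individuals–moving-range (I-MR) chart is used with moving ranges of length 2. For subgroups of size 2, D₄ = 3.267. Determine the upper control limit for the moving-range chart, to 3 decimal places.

Moving ranges: 19.5, 57.1, 29.8, 16.7, 10.5, 15.9, 1.5, 26.0, 42.0; M̄R̄ = 219.0000 / 9 = 24.3333
UCL_MR = D₄·M̄R̄ = 3.267 × 24.3333 = 79.4970

79.497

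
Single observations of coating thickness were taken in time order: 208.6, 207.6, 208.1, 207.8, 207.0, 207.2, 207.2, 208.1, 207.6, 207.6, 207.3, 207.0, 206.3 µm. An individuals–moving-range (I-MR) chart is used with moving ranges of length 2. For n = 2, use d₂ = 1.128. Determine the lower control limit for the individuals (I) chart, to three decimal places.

X̄ = (208.6 + 207.6 + 208.1 + 207.8 + 207.0 + 207.2 + 207.2 + 208.1 + 207.6 + 207.6 + 207.3 + 207.0 + 206.3) / 13 = 207.4923
Moving ranges: 1.0, 0.5, 0.3, 0.8, 0.2, 0.0, 0.9, 0.5, 0.0, 0.3, 0.3, 0.7; M̄R̄ = 5.5000 / 12 = 0.4583
LCL = X̄ − 3·M̄R̄/d₂ = 207.4923 − 3 × 0.4583 / 1.128 = 206.2733

206.273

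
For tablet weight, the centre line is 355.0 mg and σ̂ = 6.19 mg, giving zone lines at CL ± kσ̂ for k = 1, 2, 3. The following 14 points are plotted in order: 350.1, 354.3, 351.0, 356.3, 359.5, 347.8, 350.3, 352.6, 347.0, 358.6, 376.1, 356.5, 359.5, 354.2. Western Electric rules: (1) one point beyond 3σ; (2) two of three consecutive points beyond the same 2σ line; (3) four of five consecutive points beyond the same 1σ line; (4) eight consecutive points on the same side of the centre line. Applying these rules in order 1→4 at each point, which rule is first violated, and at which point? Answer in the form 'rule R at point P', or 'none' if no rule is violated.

rule 1 at point 11

Zone of each point (C = within 1σ̂, B = 1σ̂–2σ̂, A = 2σ̂–3σ̂, * = beyond 3σ̂; sign = side of CL): 1:-C, 2:-C, 3:-C, 4:+C, 5:+C, 6:-B, 7:-C, 8:-C, 9:-B, 10:+C, 11:+*, 12:+C, 13:+C, 14:-C
Rule 1 (one point beyond the 3σ limits) is satisfied at point 11.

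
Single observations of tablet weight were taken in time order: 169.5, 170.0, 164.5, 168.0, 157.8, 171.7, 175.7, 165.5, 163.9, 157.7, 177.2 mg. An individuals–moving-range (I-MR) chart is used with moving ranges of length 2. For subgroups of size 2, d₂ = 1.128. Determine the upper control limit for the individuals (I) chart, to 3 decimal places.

X̄ = (169.5 + 170.0 + 164.5 + 168.0 + 157.8 + 171.7 + 175.7 + 165.5 + 163.9 + 157.7 + 177.2) / 11 = 167.4091
Moving ranges: 0.5, 5.5, 3.5, 10.2, 13.9, 4.0, 10.2, 1.6, 6.2, 19.5; M̄R̄ = 75.1000 / 10 = 7.5100
UCL = X̄ + 3·M̄R̄/d₂ = 167.4091 + 3 × 7.5100 / 1.128 = 187.3825

187.382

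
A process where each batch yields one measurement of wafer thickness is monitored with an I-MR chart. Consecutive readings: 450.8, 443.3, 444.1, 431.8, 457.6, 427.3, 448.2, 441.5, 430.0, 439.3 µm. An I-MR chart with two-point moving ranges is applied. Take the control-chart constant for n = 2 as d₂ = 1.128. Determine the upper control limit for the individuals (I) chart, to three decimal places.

478.358

X̄ = (450.8 + 443.3 + 444.1 + 431.8 + 457.6 + 427.3 + 448.2 + 441.5 + 430.0 + 439.3) / 10 = 441.3900
Moving ranges: 7.5, 0.8, 12.3, 25.8, 30.3, 20.9, 6.7, 11.5, 9.3; M̄R̄ = 125.1000 / 9 = 13.9000
UCL = X̄ + 3·M̄R̄/d₂ = 441.3900 + 3 × 13.9000 / 1.128 = 478.3581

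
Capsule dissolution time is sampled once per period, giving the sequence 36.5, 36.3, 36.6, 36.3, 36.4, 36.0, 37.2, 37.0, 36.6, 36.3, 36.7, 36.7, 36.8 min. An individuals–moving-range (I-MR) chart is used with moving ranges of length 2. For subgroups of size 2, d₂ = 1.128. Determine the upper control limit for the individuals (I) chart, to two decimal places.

X̄ = (36.5 + 36.3 + 36.6 + 36.3 + 36.4 + 36.0 + 37.2 + 37.0 + 36.6 + 36.3 + 36.7 + 36.7 + 36.8) / 13 = 36.5692
Moving ranges: 0.2, 0.3, 0.3, 0.1, 0.4, 1.2, 0.2, 0.4, 0.3, 0.4, 0.0, 0.1; M̄R̄ = 3.9000 / 12 = 0.3250
UCL = X̄ + 3·M̄R̄/d₂ = 36.5692 + 3 × 0.3250 / 1.128 = 37.4336

37.43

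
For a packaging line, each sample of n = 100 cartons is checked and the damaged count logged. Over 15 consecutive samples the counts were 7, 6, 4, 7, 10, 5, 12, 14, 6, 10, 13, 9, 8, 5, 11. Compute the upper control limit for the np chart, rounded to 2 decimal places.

p̄ = Σdᵢ / (k·n) = 127 / (15 × 100) = 0.08467
UCL = np̄ + 3·√(np̄(1−p̄)) = 8.4667 + 3 × √(8.4667×0.91533) = 8.4667 + 3 × 2.7839 = 16.8182

16.82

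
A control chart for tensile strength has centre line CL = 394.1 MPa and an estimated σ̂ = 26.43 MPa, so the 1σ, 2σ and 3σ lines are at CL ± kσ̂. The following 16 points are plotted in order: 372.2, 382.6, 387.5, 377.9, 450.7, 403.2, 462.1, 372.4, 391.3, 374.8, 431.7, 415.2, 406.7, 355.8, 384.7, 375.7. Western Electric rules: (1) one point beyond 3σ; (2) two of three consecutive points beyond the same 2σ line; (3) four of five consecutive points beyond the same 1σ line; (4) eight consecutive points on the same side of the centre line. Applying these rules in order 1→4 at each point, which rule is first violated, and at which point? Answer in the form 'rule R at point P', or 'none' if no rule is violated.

Zone of each point (C = within 1σ̂, B = 1σ̂–2σ̂, A = 2σ̂–3σ̂, * = beyond 3σ̂; sign = side of CL): 1:-C, 2:-C, 3:-C, 4:-C, 5:+A, 6:+C, 7:+A, 8:-C, 9:-C, 10:-C, 11:+B, 12:+C, 13:+C, 14:-B, 15:-C, 16:-C
Rule 2 (two of three consecutive points beyond the same 2σ limit) is satisfied at point 7.

rule 2 at point 7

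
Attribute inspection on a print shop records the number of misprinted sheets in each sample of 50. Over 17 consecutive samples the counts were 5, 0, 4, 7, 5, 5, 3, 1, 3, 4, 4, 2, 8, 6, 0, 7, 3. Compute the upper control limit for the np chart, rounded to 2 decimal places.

9.66

p̄ = Σdᵢ / (k·n) = 67 / (17 × 50) = 0.07882
UCL = np̄ + 3·√(np̄(1−p̄)) = 3.9412 + 3 × √(3.9412×0.92118) = 3.9412 + 3 × 1.9054 = 9.6574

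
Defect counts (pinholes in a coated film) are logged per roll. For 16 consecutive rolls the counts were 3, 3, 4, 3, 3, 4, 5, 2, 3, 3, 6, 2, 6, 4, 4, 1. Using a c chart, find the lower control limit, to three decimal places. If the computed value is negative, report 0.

c̄ = (3 + 3 + 4 + 3 + 3 + 4 + 5 + 2 + 3 + 3 + 6 + 2 + 6 + 4 + 4 + 1) / 16 = 56 / 16 = 3.5000
LCL = c̄ − 3√c̄ = 3.5000 − 3 × 1.8708 = -2.1125 → 0 (cannot be negative)

0.000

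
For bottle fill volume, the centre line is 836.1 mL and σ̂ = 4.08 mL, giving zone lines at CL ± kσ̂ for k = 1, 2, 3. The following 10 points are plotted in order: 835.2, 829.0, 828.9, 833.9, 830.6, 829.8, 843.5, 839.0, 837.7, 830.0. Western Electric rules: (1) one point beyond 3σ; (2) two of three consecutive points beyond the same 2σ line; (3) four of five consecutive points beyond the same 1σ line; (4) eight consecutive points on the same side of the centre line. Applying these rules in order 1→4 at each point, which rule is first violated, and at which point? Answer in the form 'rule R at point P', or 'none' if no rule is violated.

rule 3 at point 6

Zone of each point (C = within 1σ̂, B = 1σ̂–2σ̂, A = 2σ̂–3σ̂, * = beyond 3σ̂; sign = side of CL): 1:-C, 2:-B, 3:-B, 4:-C, 5:-B, 6:-B, 7:+B, 8:+C, 9:+C, 10:-B
Rule 3 (four of five consecutive points beyond the same 1σ limit) is satisfied at point 6.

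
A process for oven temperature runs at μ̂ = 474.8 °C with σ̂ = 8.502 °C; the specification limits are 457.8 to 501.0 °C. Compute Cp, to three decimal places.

Cp = (USL − LSL) / (6σ̂) = (501.0 − 457.8) / (6 × 8.502) = 43.2000 / 51.0120 = 0.8469

0.847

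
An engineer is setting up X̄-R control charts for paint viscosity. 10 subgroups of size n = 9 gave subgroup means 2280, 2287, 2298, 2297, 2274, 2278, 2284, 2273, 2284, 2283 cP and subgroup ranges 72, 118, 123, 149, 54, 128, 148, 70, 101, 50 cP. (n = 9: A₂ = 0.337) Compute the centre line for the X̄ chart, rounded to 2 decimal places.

X̄̄ = (2280 + 2287 + 2298 + 2297 + 2274 + 2278 + 2284 + 2273 + 2284 + 2283) / 10 = 22838.0000 / 10 = 2283.8000
CL = X̄̄ = 2283.8000

2283.80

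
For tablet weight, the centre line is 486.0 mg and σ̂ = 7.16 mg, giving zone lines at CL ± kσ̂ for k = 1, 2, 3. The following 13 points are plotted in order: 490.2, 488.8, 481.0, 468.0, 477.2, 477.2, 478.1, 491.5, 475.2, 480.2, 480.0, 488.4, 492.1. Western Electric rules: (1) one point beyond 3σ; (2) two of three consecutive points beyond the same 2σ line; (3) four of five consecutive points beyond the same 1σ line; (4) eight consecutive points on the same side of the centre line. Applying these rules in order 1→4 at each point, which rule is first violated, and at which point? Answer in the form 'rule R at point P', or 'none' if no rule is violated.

rule 3 at point 7

Zone of each point (C = within 1σ̂, B = 1σ̂–2σ̂, A = 2σ̂–3σ̂, * = beyond 3σ̂; sign = side of CL): 1:+C, 2:+C, 3:-C, 4:-A, 5:-B, 6:-B, 7:-B, 8:+C, 9:-B, 10:-C, 11:-C, 12:+C, 13:+C
Rule 3 (four of five consecutive points beyond the same 1σ limit) is satisfied at point 7.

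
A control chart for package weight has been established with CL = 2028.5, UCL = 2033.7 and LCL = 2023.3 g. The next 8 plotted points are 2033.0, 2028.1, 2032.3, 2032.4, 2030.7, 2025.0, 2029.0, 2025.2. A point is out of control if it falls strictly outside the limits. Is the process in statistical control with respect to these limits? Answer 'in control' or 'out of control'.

All 8 points lie within [2023.3, 2033.7].

in control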